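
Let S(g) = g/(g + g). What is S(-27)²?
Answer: ¼ ≈ 0.25000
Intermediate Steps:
S(g) = ½ (S(g) = g/((2*g)) = (1/(2*g))*g = ½)
S(-27)² = (½)² = ¼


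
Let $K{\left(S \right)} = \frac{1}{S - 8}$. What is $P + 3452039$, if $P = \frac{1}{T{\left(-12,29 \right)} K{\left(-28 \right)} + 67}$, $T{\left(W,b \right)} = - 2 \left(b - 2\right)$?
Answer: $\frac{472929345}{137} \approx 3.452 \cdot 10^{6}$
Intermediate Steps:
$T{\left(W,b \right)} = 4 - 2 b$ ($T{\left(W,b \right)} = - 2 \left(-2 + b\right) = 4 - 2 b$)
$K{\left(S \right)} = \frac{1}{-8 + S}$
$P = \frac{2}{137}$ ($P = \frac{1}{\frac{4 - 58}{-8 - 28} + 67} = \frac{1}{\frac{4 - 58}{-36} + 67} = \frac{1}{\left(-54\right) \left(- \frac{1}{36}\right) + 67} = \frac{1}{\frac{3}{2} + 67} = \frac{1}{\frac{137}{2}} = \frac{2}{137} \approx 0.014599$)
$P + 3452039 = \frac{2}{137} + 3452039 = \frac{472929345}{137}$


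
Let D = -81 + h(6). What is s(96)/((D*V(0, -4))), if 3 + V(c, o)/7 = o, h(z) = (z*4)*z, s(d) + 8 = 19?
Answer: -11/3087 ≈ -0.0035633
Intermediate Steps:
s(d) = 11 (s(d) = -8 + 19 = 11)
h(z) = 4*z² (h(z) = (4*z)*z = 4*z²)
V(c, o) = -21 + 7*o
D = 63 (D = -81 + 4*6² = -81 + 4*36 = -81 + 144 = 63)
s(96)/((D*V(0, -4))) = 11/((63*(-21 + 7*(-4)))) = 11/((63*(-21 - 28))) = 11/((63*(-49))) = 11/(-3087) = 11*(-1/3087) = -11/3087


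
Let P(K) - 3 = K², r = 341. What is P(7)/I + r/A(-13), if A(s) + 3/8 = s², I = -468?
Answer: 23203/12141 ≈ 1.9111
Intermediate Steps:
P(K) = 3 + K²
A(s) = -3/8 + s²
P(7)/I + r/A(-13) = (3 + 7²)/(-468) + 341/(-3/8 + (-13)²) = (3 + 49)*(-1/468) + 341/(-3/8 + 169) = 52*(-1/468) + 341/(1349/8) = -⅑ + 341*(8/1349) = -⅑ + 2728/1349 = 23203/12141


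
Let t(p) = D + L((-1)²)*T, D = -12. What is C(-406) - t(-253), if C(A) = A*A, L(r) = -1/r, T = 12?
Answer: 164860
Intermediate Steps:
C(A) = A²
t(p) = -24 (t(p) = -12 - 1/((-1)²)*12 = -12 - 1/1*12 = -12 - 1*1*12 = -12 - 1*12 = -12 - 12 = -24)
C(-406) - t(-253) = (-406)² - 1*(-24) = 164836 + 24 = 164860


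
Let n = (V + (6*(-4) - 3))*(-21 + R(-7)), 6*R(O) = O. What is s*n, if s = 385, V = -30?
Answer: 972895/2 ≈ 4.8645e+5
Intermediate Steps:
R(O) = O/6
n = 2527/2 (n = (-30 + (6*(-4) - 3))*(-21 + (⅙)*(-7)) = (-30 + (-24 - 3))*(-21 - 7/6) = (-30 - 27)*(-133/6) = -57*(-133/6) = 2527/2 ≈ 1263.5)
s*n = 385*(2527/2) = 972895/2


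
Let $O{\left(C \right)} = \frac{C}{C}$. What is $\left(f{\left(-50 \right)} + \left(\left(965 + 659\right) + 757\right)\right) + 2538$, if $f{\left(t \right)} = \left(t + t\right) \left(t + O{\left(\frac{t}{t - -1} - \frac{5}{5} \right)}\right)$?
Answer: $9819$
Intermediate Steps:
$O{\left(C \right)} = 1$
$f{\left(t \right)} = 2 t \left(1 + t\right)$ ($f{\left(t \right)} = \left(t + t\right) \left(t + 1\right) = 2 t \left(1 + t\right)$)
$\left(f{\left(-50 \right)} + \left(\left(965 + 659\right) + 757\right)\right) + 2538 = \left(2 \left(-50\right) \left(1 - 50\right) + \left(\left(965 + 659\right) + 757\right)\right) + 2538 = \left(2 \left(-50\right) \left(-49\right) + \left(1624 + 757\right)\right) + 2538 = \left(4900 + 2381\right) + 2538 = 7281 + 2538 = 9819$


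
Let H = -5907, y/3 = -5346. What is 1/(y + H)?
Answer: -1/21945 ≈ -4.5568e-5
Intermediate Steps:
y = -16038 (y = 3*(-5346) = -16038)
1/(y + H) = 1/(-16038 - 5907) = 1/(-21945) = -1/21945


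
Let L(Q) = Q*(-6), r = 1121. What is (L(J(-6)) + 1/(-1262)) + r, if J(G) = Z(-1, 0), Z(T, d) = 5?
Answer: 1376841/1262 ≈ 1091.0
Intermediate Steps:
J(G) = 5
L(Q) = -6*Q
(L(J(-6)) + 1/(-1262)) + r = (-6*5 + 1/(-1262)) + 1121 = (-30 - 1/1262) + 1121 = -37861/1262 + 1121 = 1376841/1262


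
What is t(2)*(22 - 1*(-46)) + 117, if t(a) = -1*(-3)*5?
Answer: 1137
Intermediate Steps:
t(a) = 15 (t(a) = 3*5 = 15)
t(2)*(22 - 1*(-46)) + 117 = 15*(22 - 1*(-46)) + 117 = 15*(22 + 46) + 117 = 15*68 + 117 = 1020 + 117 = 1137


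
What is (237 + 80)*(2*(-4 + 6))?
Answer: 1268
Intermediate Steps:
(237 + 80)*(2*(-4 + 6)) = 317*(2*2) = 317*4 = 1268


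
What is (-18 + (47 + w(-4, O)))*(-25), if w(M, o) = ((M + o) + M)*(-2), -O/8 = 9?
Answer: -4725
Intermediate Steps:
O = -72 (O = -8*9 = -72)
w(M, o) = -4*M - 2*o (w(M, o) = (o + 2*M)*(-2) = -4*M - 2*o)
(-18 + (47 + w(-4, O)))*(-25) = (-18 + (47 + (-4*(-4) - 2*(-72))))*(-25) = (-18 + (47 + (16 + 144)))*(-25) = (-18 + (47 + 160))*(-25) = (-18 + 207)*(-25) = 189*(-25) = -4725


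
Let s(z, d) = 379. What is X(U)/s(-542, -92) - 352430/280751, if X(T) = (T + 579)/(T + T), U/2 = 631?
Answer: -336616265689/268565283596 ≈ -1.2534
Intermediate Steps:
U = 1262 (U = 2*631 = 1262)
X(T) = (579 + T)/(2*T) (X(T) = (579 + T)/((2*T)) = (579 + T)*(1/(2*T)) = (579 + T)/(2*T))
X(U)/s(-542, -92) - 352430/280751 = ((1/2)*(579 + 1262)/1262)/379 - 352430/280751 = ((1/2)*(1/1262)*1841)*(1/379) - 352430*1/280751 = (1841/2524)*(1/379) - 352430/280751 = 1841/956596 - 352430/280751 = -336616265689/268565283596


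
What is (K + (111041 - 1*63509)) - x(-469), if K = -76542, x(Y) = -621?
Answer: -28389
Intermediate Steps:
(K + (111041 - 1*63509)) - x(-469) = (-76542 + (111041 - 1*63509)) - 1*(-621) = (-76542 + (111041 - 63509)) + 621 = (-76542 + 47532) + 621 = -29010 + 621 = -28389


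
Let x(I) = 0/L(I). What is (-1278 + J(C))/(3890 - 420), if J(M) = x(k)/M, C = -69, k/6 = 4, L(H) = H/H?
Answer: -639/1735 ≈ -0.36830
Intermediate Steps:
L(H) = 1
k = 24 (k = 6*4 = 24)
x(I) = 0 (x(I) = 0/1 = 0*1 = 0)
J(M) = 0 (J(M) = 0/M = 0)
(-1278 + J(C))/(3890 - 420) = (-1278 + 0)/(3890 - 420) = -1278/3470 = -1278*1/3470 = -639/1735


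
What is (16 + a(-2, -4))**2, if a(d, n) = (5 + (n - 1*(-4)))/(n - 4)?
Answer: 15129/64 ≈ 236.39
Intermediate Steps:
a(d, n) = (9 + n)/(-4 + n) (a(d, n) = (5 + (n + 4))/(-4 + n) = (5 + (4 + n))/(-4 + n) = (9 + n)/(-4 + n))
(16 + a(-2, -4))**2 = (16 + (9 - 4)/(-4 - 4))**2 = (16 + 5/(-8))**2 = (16 - 1/8*5)**2 = (16 - 5/8)**2 = (123/8)**2 = 15129/64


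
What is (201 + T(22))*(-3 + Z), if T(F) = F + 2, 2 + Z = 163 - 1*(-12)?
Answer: 38250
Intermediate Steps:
Z = 173 (Z = -2 + (163 - 1*(-12)) = -2 + (163 + 12) = -2 + 175 = 173)
T(F) = 2 + F
(201 + T(22))*(-3 + Z) = (201 + (2 + 22))*(-3 + 173) = (201 + 24)*170 = 225*170 = 38250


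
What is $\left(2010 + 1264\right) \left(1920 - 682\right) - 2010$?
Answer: $4051202$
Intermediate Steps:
$\left(2010 + 1264\right) \left(1920 - 682\right) - 2010 = 3274 \cdot 1238 - 2010 = 4053212 - 2010 = 4051202$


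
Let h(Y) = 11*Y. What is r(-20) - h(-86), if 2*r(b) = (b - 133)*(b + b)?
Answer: 4006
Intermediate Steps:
r(b) = b*(-133 + b) (r(b) = ((b - 133)*(b + b))/2 = ((-133 + b)*(2*b))/2 = (2*b*(-133 + b))/2 = b*(-133 + b))
r(-20) - h(-86) = -20*(-133 - 20) - 11*(-86) = -20*(-153) - 1*(-946) = 3060 + 946 = 4006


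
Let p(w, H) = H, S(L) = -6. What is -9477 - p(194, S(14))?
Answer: -9471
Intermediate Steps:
-9477 - p(194, S(14)) = -9477 - 1*(-6) = -9477 + 6 = -9471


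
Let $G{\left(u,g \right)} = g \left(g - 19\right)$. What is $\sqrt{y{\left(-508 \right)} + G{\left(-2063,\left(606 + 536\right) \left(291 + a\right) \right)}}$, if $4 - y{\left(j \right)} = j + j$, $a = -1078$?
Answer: $\sqrt{807775829862} \approx 8.9876 \cdot 10^{5}$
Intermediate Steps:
$G{\left(u,g \right)} = g \left(-19 + g\right)$
$y{\left(j \right)} = 4 - 2 j$ ($y{\left(j \right)} = 4 - \left(j + j\right) = 4 - 2 j$)
$\sqrt{y{\left(-508 \right)} + G{\left(-2063,\left(606 + 536\right) \left(291 + a\right) \right)}} = \sqrt{\left(4 - -1016\right) + \left(606 + 536\right) \left(291 - 1078\right) \left(-19 + \left(606 + 536\right) \left(291 - 1078\right)\right)} = \sqrt{\left(4 + 1016\right) + 1142 \left(-787\right) \left(-19 + 1142 \left(-787\right)\right)} = \sqrt{1020 - 898754 \left(-19 - 898754\right)} = \sqrt{1020 - -807775828842} = \sqrt{1020 + 807775828842} = \sqrt{807775829862}$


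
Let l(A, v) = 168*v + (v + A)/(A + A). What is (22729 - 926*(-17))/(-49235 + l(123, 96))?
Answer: -101762/87571 ≈ -1.1621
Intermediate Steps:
l(A, v) = 168*v + (A + v)/(2*A) (l(A, v) = 168*v + (A + v)/((2*A)) = 168*v + (A + v)*(1/(2*A)) = 168*v + (A + v)/(2*A))
(22729 - 926*(-17))/(-49235 + l(123, 96)) = (22729 - 926*(-17))/(-49235 + (½)*(96 + 123*(1 + 336*96))/123) = (22729 + 15742)/(-49235 + (½)*(1/123)*(96 + 123*(1 + 32256))) = 38471/(-49235 + (½)*(1/123)*(96 + 123*32257)) = 38471/(-49235 + (½)*(1/123)*(96 + 3967611)) = 38471/(-49235 + (½)*(1/123)*3967707) = 38471/(-49235 + 1322569/82) = 38471/(-2714701/82) = 38471*(-82/2714701) = -101762/87571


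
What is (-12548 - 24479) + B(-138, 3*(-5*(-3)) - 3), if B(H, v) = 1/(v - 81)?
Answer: -1444054/39 ≈ -37027.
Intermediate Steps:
B(H, v) = 1/(-81 + v)
(-12548 - 24479) + B(-138, 3*(-5*(-3)) - 3) = (-12548 - 24479) + 1/(-81 + (3*(-5*(-3)) - 3)) = -37027 + 1/(-81 + (3*15 - 3)) = -37027 + 1/(-81 + (45 - 3)) = -37027 + 1/(-81 + 42) = -37027 + 1/(-39) = -37027 - 1/39 = -1444054/39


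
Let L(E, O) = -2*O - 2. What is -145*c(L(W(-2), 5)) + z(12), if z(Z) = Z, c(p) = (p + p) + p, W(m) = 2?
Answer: 5232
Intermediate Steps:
L(E, O) = -2 - 2*O
c(p) = 3*p (c(p) = 2*p + p = 3*p)
-145*c(L(W(-2), 5)) + z(12) = -435*(-2 - 2*5) + 12 = -435*(-2 - 10) + 12 = -435*(-12) + 12 = -145*(-36) + 12 = 5220 + 12 = 5232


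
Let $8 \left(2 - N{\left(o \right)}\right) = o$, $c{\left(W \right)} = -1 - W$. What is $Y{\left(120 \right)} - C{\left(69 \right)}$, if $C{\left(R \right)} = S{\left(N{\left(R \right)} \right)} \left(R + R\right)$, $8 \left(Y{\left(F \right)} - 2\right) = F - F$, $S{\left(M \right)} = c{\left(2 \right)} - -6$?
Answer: $-412$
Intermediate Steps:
$N{\left(o \right)} = 2 - \frac{o}{8}$
$S{\left(M \right)} = 3$ ($S{\left(M \right)} = \left(-1 - 2\right) - -6 = \left(-1 - 2\right) + 6 = -3 + 6 = 3$)
$Y{\left(F \right)} = 2$ ($Y{\left(F \right)} = 2 + \frac{F - F}{8} = 2 + \frac{1}{8} \cdot 0 = 2 + 0 = 2$)
$C{\left(R \right)} = 6 R$ ($C{\left(R \right)} = 3 \left(R + R\right) = 3 \cdot 2 R = 6 R$)
$Y{\left(120 \right)} - C{\left(69 \right)} = 2 - 6 \cdot 69 = 2 - 414 = -412$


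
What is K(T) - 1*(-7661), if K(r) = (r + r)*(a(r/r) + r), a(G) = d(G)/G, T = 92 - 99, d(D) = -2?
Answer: 7787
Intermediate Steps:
T = -7
a(G) = -2/G
K(r) = 2*r*(-2 + r) (K(r) = (r + r)*(-2/(r/r) + r) = (2*r)*(-2/1 + r) = (2*r)*(-2*1 + r) = (2*r)*(-2 + r) = 2*r*(-2 + r))
K(T) - 1*(-7661) = 2*(-7)*(-2 - 7) - 1*(-7661) = 2*(-7)*(-9) + 7661 = 126 + 7661 = 7787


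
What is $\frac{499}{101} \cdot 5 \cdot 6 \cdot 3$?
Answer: $\frac{44910}{101} \approx 444.65$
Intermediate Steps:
$\frac{499}{101} \cdot 5 \cdot 6 \cdot 3 = 499 \cdot \frac{1}{101} \cdot 30 \cdot 3 = \frac{499}{101} \cdot 90 = \frac{44910}{101}$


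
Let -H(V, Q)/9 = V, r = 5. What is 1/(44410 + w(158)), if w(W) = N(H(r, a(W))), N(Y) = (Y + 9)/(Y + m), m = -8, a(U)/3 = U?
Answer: 53/2353766 ≈ 2.2517e-5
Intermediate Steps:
a(U) = 3*U
H(V, Q) = -9*V
N(Y) = (9 + Y)/(-8 + Y) (N(Y) = (Y + 9)/(Y - 8) = (9 + Y)/(-8 + Y))
w(W) = 36/53 (w(W) = (9 - 9*5)/(-8 - 9*5) = (9 - 45)/(-8 - 45) = -36/(-53) = -1/53*(-36) = 36/53)
1/(44410 + w(158)) = 1/(44410 + 36/53) = 1/(2353766/53) = 53/2353766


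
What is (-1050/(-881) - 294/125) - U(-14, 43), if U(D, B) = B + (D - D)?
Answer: -4863139/110125 ≈ -44.160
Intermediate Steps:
U(D, B) = B (U(D, B) = B + 0 = B)
(-1050/(-881) - 294/125) - U(-14, 43) = (-1050/(-881) - 294/125) - 1*43 = (-1050*(-1/881) - 294*1/125) - 43 = (1050/881 - 294/125) - 43 = -127764/110125 - 43 = -4863139/110125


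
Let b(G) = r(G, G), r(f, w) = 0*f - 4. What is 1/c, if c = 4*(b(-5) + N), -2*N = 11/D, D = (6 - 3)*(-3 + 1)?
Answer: -3/37 ≈ -0.081081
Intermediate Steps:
r(f, w) = -4 (r(f, w) = 0 - 4 = -4)
b(G) = -4
D = -6 (D = 3*(-2) = -6)
N = 11/12 (N = -11/(2*(-6)) = -11*(-1)/(2*6) = -1/2*(-11/6) = 11/12 ≈ 0.91667)
c = -37/3 (c = 4*(-4 + 11/12) = 4*(-37/12) = -37/3 ≈ -12.333)
1/c = 1/(-37/3) = -3/37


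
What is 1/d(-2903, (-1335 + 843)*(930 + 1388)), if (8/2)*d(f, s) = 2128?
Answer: 1/532 ≈ 0.0018797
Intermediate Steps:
d(f, s) = 532 (d(f, s) = (1/4)*2128 = 532)
1/d(-2903, (-1335 + 843)*(930 + 1388)) = 1/532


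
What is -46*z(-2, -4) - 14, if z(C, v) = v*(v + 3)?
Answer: -198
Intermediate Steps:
z(C, v) = v*(3 + v)
-46*z(-2, -4) - 14 = -(-184)*(3 - 4) - 14 = -(-184)*(-1) - 14 = -46*4 - 14 = -184 - 14 = -198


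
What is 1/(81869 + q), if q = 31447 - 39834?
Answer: 1/73482 ≈ 1.3609e-5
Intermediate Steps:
q = -8387
1/(81869 + q) = 1/(81869 - 8387) = 1/73482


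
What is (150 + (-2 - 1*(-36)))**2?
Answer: 33856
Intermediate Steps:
(150 + (-2 - 1*(-36)))**2 = (150 + (-2 + 36))**2 = (150 + 34)**2 = 184**2 = 33856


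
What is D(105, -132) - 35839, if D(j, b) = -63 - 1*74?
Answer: -35976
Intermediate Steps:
D(j, b) = -137 (D(j, b) = -63 - 74 = -137)
D(105, -132) - 35839 = -137 - 35839 = -35976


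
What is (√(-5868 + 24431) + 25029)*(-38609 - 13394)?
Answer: -1301583087 - 52003*√18563 ≈ -1.3087e+9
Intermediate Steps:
(√(-5868 + 24431) + 25029)*(-38609 - 13394) = (√18563 + 25029)*(-52003) = (25029 + √18563)*(-52003) = -1301583087 - 52003*√18563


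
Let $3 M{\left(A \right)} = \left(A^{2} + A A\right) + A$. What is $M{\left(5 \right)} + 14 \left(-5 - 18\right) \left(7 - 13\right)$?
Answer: $\frac{5851}{3} \approx 1950.3$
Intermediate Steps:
$M{\left(A \right)} = \frac{A}{3} + \frac{2 A^{2}}{3}$ ($M{\left(A \right)} = \frac{\left(A^{2} + A A\right) + A}{3} = \frac{\left(A^{2} + A^{2}\right) + A}{3} = \frac{2 A^{2} + A}{3} = \frac{A + 2 A^{2}}{3} = \frac{A}{3} + \frac{2 A^{2}}{3}$)
$M{\left(5 \right)} + 14 \left(-5 - 18\right) \left(7 - 13\right) = \frac{1}{3} \cdot 5 \left(1 + 2 \cdot 5\right) + 14 \left(-5 - 18\right) \left(7 - 13\right) = \frac{1}{3} \cdot 5 \left(1 + 10\right) + 14 \left(\left(-23\right) \left(-6\right)\right) = \frac{1}{3} \cdot 5 \cdot 11 + 14 \cdot 138 = \frac{55}{3} + 1932 = \frac{5851}{3}$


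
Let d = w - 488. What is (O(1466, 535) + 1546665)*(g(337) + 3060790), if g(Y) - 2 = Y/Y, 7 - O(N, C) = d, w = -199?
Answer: 4736145595687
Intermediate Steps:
d = -687 (d = -199 - 488 = -687)
O(N, C) = 694 (O(N, C) = 7 - 1*(-687) = 7 + 687 = 694)
g(Y) = 3 (g(Y) = 2 + Y/Y = 2 + 1 = 3)
(O(1466, 535) + 1546665)*(g(337) + 3060790) = (694 + 1546665)*(3 + 3060790) = 1547359*3060793 = 4736145595687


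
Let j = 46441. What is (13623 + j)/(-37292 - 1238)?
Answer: -30032/19265 ≈ -1.5589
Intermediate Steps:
(13623 + j)/(-37292 - 1238) = (13623 + 46441)/(-37292 - 1238) = 60064/(-38530) = 60064*(-1/38530) = -30032/19265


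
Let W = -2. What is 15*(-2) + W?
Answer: -32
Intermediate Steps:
15*(-2) + W = 15*(-2) - 2 = -30 - 2 = -32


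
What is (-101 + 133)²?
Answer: 1024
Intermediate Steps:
(-101 + 133)² = 32² = 1024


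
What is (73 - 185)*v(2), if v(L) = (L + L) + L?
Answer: -672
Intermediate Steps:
v(L) = 3*L (v(L) = 2*L + L = 3*L)
(73 - 185)*v(2) = (73 - 185)*(3*2) = -112*6 = -672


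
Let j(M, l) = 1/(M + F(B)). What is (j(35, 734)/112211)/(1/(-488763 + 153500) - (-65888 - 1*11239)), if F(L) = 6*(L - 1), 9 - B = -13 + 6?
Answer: 335263/362691611850425000 ≈ 9.2438e-13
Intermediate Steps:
B = 16 (B = 9 - (-13 + 6) = 9 - 1*(-7) = 9 + 7 = 16)
F(L) = -6 + 6*L (F(L) = 6*(-1 + L) = -6 + 6*L)
j(M, l) = 1/(90 + M) (j(M, l) = 1/(M + (-6 + 6*16)) = 1/(M + (-6 + 96)) = 1/(M + 90) = 1/(90 + M))
(j(35, 734)/112211)/(1/(-488763 + 153500) - (-65888 - 1*11239)) = (1/((90 + 35)*112211))/(1/(-488763 + 153500) - (-65888 - 1*11239)) = ((1/112211)/125)/(1/(-335263) - (-65888 - 11239)) = ((1/125)*(1/112211))/(-1/335263 - 1*(-77127)) = 1/(14026375*(-1/335263 + 77127)) = 1/(14026375*(25857829400/335263)) = (1/14026375)*(335263/25857829400) = 335263/362691611850425000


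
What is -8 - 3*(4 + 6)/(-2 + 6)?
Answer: -31/2 ≈ -15.500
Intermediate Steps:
-8 - 3*(4 + 6)/(-2 + 6) = -8 - 30/4 = -8 - 3*5/2 = -8 - 15/2 = -31/2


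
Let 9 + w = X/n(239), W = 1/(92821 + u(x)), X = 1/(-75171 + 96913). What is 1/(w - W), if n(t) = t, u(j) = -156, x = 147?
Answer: -481518660770/4333673050603 ≈ -0.11111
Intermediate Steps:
X = 1/21742 ≈ 4.5994e-5
W = 1/92665 (W = 1/(92821 - 156) = 1/92665 ≈ 1.0792e-5)
w = -46767041/5196338 (w = -9 + (1/21742)/239 = -9 + (1/21742)*(1/239) = -9 + 1/5196338 = -46767041/5196338 ≈ -9.0000)
1/(w - W) = 1/(-46767041/5196338 - 1*1/92665) = 1/(-46767041/5196338 - 1/92665) = 1/(-4333673050603/481518660770) = -481518660770/4333673050603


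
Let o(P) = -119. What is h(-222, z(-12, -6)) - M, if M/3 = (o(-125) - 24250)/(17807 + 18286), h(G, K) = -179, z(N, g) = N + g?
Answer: -2129180/12031 ≈ -176.97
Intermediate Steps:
M = -24369/12031 (M = 3*((-119 - 24250)/(17807 + 18286)) = 3*(-24369/36093) = 3*(-24369*1/36093) = 3*(-8123/12031) = -24369/12031 ≈ -2.0255)
h(-222, z(-12, -6)) - M = -179 - 1*(-24369/12031) = -179 + 24369/12031 = -2129180/12031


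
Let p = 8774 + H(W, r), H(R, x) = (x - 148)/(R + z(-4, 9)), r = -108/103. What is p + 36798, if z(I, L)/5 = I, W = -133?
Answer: 718184500/15759 ≈ 45573.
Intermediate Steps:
r = -108/103 (r = -108*1/103 = -108/103 ≈ -1.0485)
z(I, L) = 5*I
H(R, x) = (-148 + x)/(-20 + R) (H(R, x) = (x - 148)/(R + 5*(-4)) = (-148 + x)/(R - 20) = (-148 + x)/(-20 + R))
p = 138284818/15759 (p = 8774 + (-148 - 108/103)/(-20 - 133) = 8774 - 15352/103/(-153) = 8774 - 1/153*(-15352/103) = 8774 + 15352/15759 = 138284818/15759 ≈ 8775.0)
p + 36798 = 138284818/15759 + 36798 = 718184500/15759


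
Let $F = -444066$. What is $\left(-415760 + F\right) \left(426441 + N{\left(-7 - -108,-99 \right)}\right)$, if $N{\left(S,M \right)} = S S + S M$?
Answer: $-366838744118$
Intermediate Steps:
$N{\left(S,M \right)} = S^{2} + M S$
$\left(-415760 + F\right) \left(426441 + N{\left(-7 - -108,-99 \right)}\right) = \left(-415760 - 444066\right) \left(426441 + \left(-7 - -108\right) \left(-99 - -101\right)\right) = - 859826 \left(426441 + \left(-7 + 108\right) \left(-99 + \left(-7 + 108\right)\right)\right) = - 859826 \left(426441 + 101 \left(-99 + 101\right)\right) = - 859826 \left(426441 + 101 \cdot 2\right) = - 859826 \left(426441 + 202\right) = \left(-859826\right) 426643 = -366838744118$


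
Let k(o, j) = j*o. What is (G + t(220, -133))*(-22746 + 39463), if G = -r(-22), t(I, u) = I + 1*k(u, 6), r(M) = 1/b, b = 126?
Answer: -1217482393/126 ≈ -9.6626e+6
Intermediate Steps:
r(M) = 1/126
t(I, u) = I + 6*u (t(I, u) = I + 1*(6*u) = I + 6*u)
G = -1/126 (G = -1*1/126 = -1/126 ≈ -0.0079365)
(G + t(220, -133))*(-22746 + 39463) = (-1/126 + (220 + 6*(-133)))*(-22746 + 39463) = (-1/126 + (220 - 798))*16717 = (-1/126 - 578)*16717 = -72829/126*16717 = -1217482393/126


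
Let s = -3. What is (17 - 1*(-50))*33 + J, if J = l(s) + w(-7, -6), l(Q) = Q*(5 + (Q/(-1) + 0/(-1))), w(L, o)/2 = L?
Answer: 2173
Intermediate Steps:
w(L, o) = 2*L
l(Q) = Q*(5 - Q) (l(Q) = Q*(5 + (Q*(-1) + 0*(-1))) = Q*(5 + (-Q + 0)) = Q*(5 - Q))
J = -38 (J = -3*(5 - 1*(-3)) + 2*(-7) = -3*(5 + 3) - 14 = -3*8 - 14 = -24 - 14 = -38)
(17 - 1*(-50))*33 + J = (17 - 1*(-50))*33 - 38 = (17 + 50)*33 - 38 = 67*33 - 38 = 2211 - 38 = 2173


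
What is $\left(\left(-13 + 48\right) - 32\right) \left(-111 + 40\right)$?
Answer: $-213$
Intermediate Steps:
$\left(\left(-13 + 48\right) - 32\right) \left(-111 + 40\right) = \left(35 - 32\right) \left(-71\right) = 3 \left(-71\right) = -213$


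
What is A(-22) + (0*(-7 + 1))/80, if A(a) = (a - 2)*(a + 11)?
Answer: 264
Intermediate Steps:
A(a) = (-2 + a)*(11 + a)
A(-22) + (0*(-7 + 1))/80 = (-22 + (-22)**2 + 9*(-22)) + (0*(-7 + 1))/80 = (-22 + 484 - 198) + (0*(-6))/80 = 264 + (1/80)*0 = 264 + 0 = 264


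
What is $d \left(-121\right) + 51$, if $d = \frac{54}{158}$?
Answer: $\frac{762}{79} \approx 9.6456$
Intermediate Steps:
$d = \frac{27}{79}$ ($d = 54 \cdot \frac{1}{158} = \frac{27}{79} \approx 0.34177$)
$d \left(-121\right) + 51 = \frac{27}{79} \left(-121\right) + 51 = - \frac{3267}{79} + 51 = \frac{762}{79}$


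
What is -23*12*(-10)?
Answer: 2760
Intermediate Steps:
-23*12*(-10) = -276*(-10) = 2760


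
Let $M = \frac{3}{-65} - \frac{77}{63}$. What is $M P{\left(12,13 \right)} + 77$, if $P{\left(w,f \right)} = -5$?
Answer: $\frac{9751}{117} \approx 83.342$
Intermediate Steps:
$M = - \frac{742}{585}$ ($M = 3 \left(- \frac{1}{65}\right) - \frac{11}{9} = - \frac{3}{65} - \frac{11}{9} = - \frac{742}{585} \approx -1.2684$)
$M P{\left(12,13 \right)} + 77 = \left(- \frac{742}{585}\right) \left(-5\right) + 77 = \frac{742}{117} + 77 = \frac{9751}{117}$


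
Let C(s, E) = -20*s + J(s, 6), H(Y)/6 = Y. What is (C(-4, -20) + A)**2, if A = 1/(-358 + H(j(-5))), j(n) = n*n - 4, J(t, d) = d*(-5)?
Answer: 134536801/53824 ≈ 2499.6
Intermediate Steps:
J(t, d) = -5*d
j(n) = -4 + n**2 (j(n) = n**2 - 4 = -4 + n**2)
H(Y) = 6*Y
A = -1/232 (A = 1/(-358 + 6*(-4 + (-5)**2)) = 1/(-358 + 6*(-4 + 25)) = 1/(-358 + 6*21) = 1/(-358 + 126) = 1/(-232) = -1/232 ≈ -0.0043103)
C(s, E) = -30 - 20*s (C(s, E) = -20*s - 5*6 = -20*s - 30 = -30 - 20*s)
(C(-4, -20) + A)**2 = ((-30 - 20*(-4)) - 1/232)**2 = ((-30 + 80) - 1/232)**2 = (50 - 1/232)**2 = (11599/232)**2 = 134536801/53824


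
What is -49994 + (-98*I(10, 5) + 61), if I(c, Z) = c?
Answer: -50913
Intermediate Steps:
-49994 + (-98*I(10, 5) + 61) = -49994 + (-98*10 + 61) = -49994 + (-980 + 61) = -49994 - 919 = -50913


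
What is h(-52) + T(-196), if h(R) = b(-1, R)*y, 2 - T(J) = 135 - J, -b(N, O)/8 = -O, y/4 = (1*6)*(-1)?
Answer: 9655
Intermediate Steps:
y = -24 (y = 4*((1*6)*(-1)) = 4*(6*(-1)) = 4*(-6) = -24)
b(N, O) = 8*O (b(N, O) = -(-8)*O = 8*O)
T(J) = -133 + J (T(J) = 2 - (135 - J) = 2 + (-135 + J) = -133 + J)
h(R) = -192*R (h(R) = (8*R)*(-24) = -192*R)
h(-52) + T(-196) = -192*(-52) + (-133 - 196) = 9984 - 329 = 9655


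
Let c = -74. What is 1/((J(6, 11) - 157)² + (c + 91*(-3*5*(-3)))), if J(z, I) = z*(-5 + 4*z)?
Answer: 1/5870 ≈ 0.00017036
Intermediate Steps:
1/((J(6, 11) - 157)² + (c + 91*(-3*5*(-3)))) = 1/((6*(-5 + 4*6) - 157)² + (-74 + 91*(-3*5*(-3)))) = 1/((6*(-5 + 24) - 157)² + (-74 + 91*(-15*(-3)))) = 1/((6*19 - 157)² + (-74 + 91*45)) = 1/((114 - 157)² + (-74 + 4095)) = 1/((-43)² + 4021) = 1/(1849 + 4021) = 1/5870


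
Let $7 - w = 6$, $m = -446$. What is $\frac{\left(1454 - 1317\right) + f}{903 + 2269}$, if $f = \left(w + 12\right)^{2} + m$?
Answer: $- \frac{35}{793} \approx -0.044136$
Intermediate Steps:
$w = 1$ ($w = 7 - 6 = 1$)
$f = -277$ ($f = \left(1 + 12\right)^{2} - 446 = 13^{2} - 446 = 169 - 446 = -277$)
$\frac{\left(1454 - 1317\right) + f}{903 + 2269} = \frac{\left(1454 - 1317\right) - 277}{903 + 2269} = \frac{137 - 277}{3172} = \left(-140\right) \frac{1}{3172} = - \frac{35}{793}$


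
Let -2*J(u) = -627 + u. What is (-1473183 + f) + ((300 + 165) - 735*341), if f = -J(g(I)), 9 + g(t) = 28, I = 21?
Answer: -1723657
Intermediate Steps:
g(t) = 19 (g(t) = -9 + 28 = 19)
J(u) = 627/2 - u/2 (J(u) = -(-627 + u)/2 = 627/2 - u/2)
f = -304 (f = -(627/2 - ½*19) = -(627/2 - 19/2) = -1*304 = -304)
(-1473183 + f) + ((300 + 165) - 735*341) = (-1473183 - 304) + ((300 + 165) - 735*341) = -1473487 + (465 - 250635) = -1473487 - 250170 = -1723657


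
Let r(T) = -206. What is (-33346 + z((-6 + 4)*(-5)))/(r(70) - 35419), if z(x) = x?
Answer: 11112/11875 ≈ 0.93575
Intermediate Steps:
(-33346 + z((-6 + 4)*(-5)))/(r(70) - 35419) = (-33346 + (-6 + 4)*(-5))/(-206 - 35419) = (-33346 - 2*(-5))/(-35625) = (-33346 + 10)*(-1/35625) = -33336*(-1/35625) = 11112/11875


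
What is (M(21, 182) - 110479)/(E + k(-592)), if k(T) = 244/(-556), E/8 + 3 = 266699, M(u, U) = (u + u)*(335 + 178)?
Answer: -12361687/296565891 ≈ -0.041683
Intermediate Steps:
M(u, U) = 1026*u (M(u, U) = (2*u)*513 = 1026*u)
E = 2133568 (E = -24 + 8*266699 = -24 + 2133592 = 2133568)
k(T) = -61/139 (k(T) = 244*(-1/556) = -61/139)
(M(21, 182) - 110479)/(E + k(-592)) = (1026*21 - 110479)/(2133568 - 61/139) = (21546 - 110479)/(296565891/139) = -88933*139/296565891 = -12361687/296565891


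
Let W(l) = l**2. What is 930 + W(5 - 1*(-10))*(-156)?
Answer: -34170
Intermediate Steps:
930 + W(5 - 1*(-10))*(-156) = 930 + (5 - 1*(-10))**2*(-156) = 930 + (5 + 10)**2*(-156) = 930 + 15**2*(-156) = 930 + 225*(-156) = 930 - 35100 = -34170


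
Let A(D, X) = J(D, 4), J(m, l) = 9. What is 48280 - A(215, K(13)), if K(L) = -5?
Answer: 48271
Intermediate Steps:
A(D, X) = 9
48280 - A(215, K(13)) = 48280 - 1*9 = 48280 - 9 = 48271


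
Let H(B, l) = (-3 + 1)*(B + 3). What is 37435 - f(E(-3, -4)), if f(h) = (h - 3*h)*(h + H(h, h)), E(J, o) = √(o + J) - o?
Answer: 37369 - 28*I*√7 ≈ 37369.0 - 74.081*I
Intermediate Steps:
H(B, l) = -6 - 2*B (H(B, l) = -2*(3 + B) = -6 - 2*B)
E(J, o) = √(J + o) - o
f(h) = -2*h*(-6 - h) (f(h) = (h - 3*h)*(h + (-6 - 2*h)) = (-2*h)*(-6 - h) = -2*h*(-6 - h))
37435 - f(E(-3, -4)) = 37435 - 2*(√(-3 - 4) - 1*(-4))*(6 + (√(-3 - 4) - 1*(-4))) = 37435 - 2*(√(-7) + 4)*(6 + (√(-7) + 4)) = 37435 - 2*(I*√7 + 4)*(6 + (I*√7 + 4)) = 37435 - 2*(4 + I*√7)*(6 + (4 + I*√7)) = 37435 - 2*(4 + I*√7)*(10 + I*√7)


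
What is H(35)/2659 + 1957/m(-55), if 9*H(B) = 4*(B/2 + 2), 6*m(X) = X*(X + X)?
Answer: 46911617/24130425 ≈ 1.9441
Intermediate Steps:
m(X) = X²/3 (m(X) = (X*(X + X))/6 = (X*(2*X))/6 = (2*X²)/6 = X²/3)
H(B) = 8/9 + 2*B/9 (H(B) = (4*(B/2 + 2))/9 = (4*(2 + B/2))/9 = (8 + 2*B)/9 = 8/9 + 2*B/9)
H(35)/2659 + 1957/m(-55) = (8/9 + (2/9)*35)/2659 + 1957/(((⅓)*(-55)²)) = (8/9 + 70/9)*(1/2659) + 1957/(((⅓)*3025)) = (26/3)*(1/2659) + 1957/(3025/3) = 26/7977 + 1957*(3/3025) = 26/7977 + 5871/3025 = 46911617/24130425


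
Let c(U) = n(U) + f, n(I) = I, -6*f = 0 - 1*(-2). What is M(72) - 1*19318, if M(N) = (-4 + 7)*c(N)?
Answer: -19103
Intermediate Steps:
f = -1/3 (f = -(0 - 1*(-2))/6 = -(0 + 2)/6 = -1/6*2 = -1/3 ≈ -0.33333)
c(U) = -1/3 + U (c(U) = U - 1/3 = -1/3 + U)
M(N) = -1 + 3*N (M(N) = (-4 + 7)*(-1/3 + N) = 3*(-1/3 + N) = -1 + 3*N)
M(72) - 1*19318 = (-1 + 3*72) - 1*19318 = (-1 + 216) - 19318 = 215 - 19318 = -19103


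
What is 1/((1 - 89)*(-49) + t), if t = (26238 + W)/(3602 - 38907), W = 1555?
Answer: 35305/152207367 ≈ 0.00023195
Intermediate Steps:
t = -27793/35305 (t = (26238 + 1555)/(3602 - 38907) = 27793/(-35305) = 27793*(-1/35305) = -27793/35305 ≈ -0.78723)
1/((1 - 89)*(-49) + t) = 1/((1 - 89)*(-49) - 27793/35305) = 1/(-88*(-49) - 27793/35305) = 1/(4312 - 27793/35305) = 1/(152207367/35305) = 35305/152207367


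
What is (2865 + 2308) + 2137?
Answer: 7310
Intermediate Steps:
(2865 + 2308) + 2137 = 5173 + 2137 = 7310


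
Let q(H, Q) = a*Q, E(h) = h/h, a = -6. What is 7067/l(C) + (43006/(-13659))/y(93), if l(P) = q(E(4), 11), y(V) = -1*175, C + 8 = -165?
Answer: -1876620931/17529050 ≈ -107.06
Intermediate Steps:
C = -173 (C = -8 - 165 = -173)
E(h) = 1
y(V) = -175
q(H, Q) = -6*Q
l(P) = -66 (l(P) = -6*11 = -66)
7067/l(C) + (43006/(-13659))/y(93) = 7067/(-66) + (43006/(-13659))/(-175) = 7067*(-1/66) + (43006*(-1/13659))*(-1/175) = -7067/66 - 43006/13659*(-1/175) = -7067/66 + 43006/2390325 = -1876620931/17529050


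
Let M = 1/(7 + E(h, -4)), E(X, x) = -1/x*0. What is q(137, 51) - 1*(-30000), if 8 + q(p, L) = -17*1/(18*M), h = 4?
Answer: 539737/18 ≈ 29985.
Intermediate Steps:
E(X, x) = 0
M = ⅐ (M = 1/(7 + 0) = 1/7 = ⅐ ≈ 0.14286)
q(p, L) = -263/18 (q(p, L) = -8 - 17/(-3*⅐*(-6)) = -8 - 17/((-3/7*(-6))) = -8 - 17/18/7 = -8 - 17*7/18 = -8 - 119/18 = -263/18)
q(137, 51) - 1*(-30000) = -263/18 - 1*(-30000) = -263/18 + 30000 = 539737/18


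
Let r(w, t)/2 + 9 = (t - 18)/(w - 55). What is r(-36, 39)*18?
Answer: -4320/13 ≈ -332.31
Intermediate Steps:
r(w, t) = -18 + 2*(-18 + t)/(-55 + w) (r(w, t) = -18 + 2*((t - 18)/(w - 55)) = -18 + 2*((-18 + t)/(-55 + w)) = -18 + 2*(-18 + t)/(-55 + w))
r(-36, 39)*18 = (2*(477 + 39 - 9*(-36))/(-55 - 36))*18 = (2*(477 + 39 + 324)/(-91))*18 = (2*(-1/91)*840)*18 = -240/13*18 = -4320/13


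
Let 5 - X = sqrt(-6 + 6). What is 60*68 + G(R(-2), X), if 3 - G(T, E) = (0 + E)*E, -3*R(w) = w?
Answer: 4058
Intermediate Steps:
R(w) = -w/3
X = 5 (X = 5 - sqrt(-6 + 6) = 5 - sqrt(0) = 5 - 1*0 = 5 + 0 = 5)
G(T, E) = 3 - E**2 (G(T, E) = 3 - (0 + E)*E = 3 - E*E = 3 - E**2)
60*68 + G(R(-2), X) = 60*68 + (3 - 1*5**2) = 4080 + (3 - 1*25) = 4080 + (3 - 25) = 4080 - 22 = 4058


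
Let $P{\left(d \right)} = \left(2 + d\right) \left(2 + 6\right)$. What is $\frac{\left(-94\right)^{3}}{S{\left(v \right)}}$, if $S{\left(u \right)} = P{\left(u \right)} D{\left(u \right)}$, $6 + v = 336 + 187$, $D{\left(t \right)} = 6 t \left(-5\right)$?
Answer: $\frac{2209}{171270} \approx 0.012898$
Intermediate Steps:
$P{\left(d \right)} = 16 + 8 d$ ($P{\left(d \right)} = \left(2 + d\right) 8 = 16 + 8 d$)
$D{\left(t \right)} = - 30 t$
$v = 517$ ($v = -6 + \left(336 + 187\right) = -6 + 523 = 517$)
$S{\left(u \right)} = - 30 u \left(16 + 8 u\right)$ ($S{\left(u \right)} = \left(16 + 8 u\right) \left(- 30 u\right) = - 30 u \left(16 + 8 u\right)$)
$\frac{\left(-94\right)^{3}}{S{\left(v \right)}} = \frac{\left(-94\right)^{3}}{\left(-240\right) 517 \left(2 + 517\right)} = - \frac{830584}{\left(-240\right) 517 \cdot 519} = - \frac{830584}{-64397520} = \left(-830584\right) \left(- \frac{1}{64397520}\right) = \frac{2209}{171270}$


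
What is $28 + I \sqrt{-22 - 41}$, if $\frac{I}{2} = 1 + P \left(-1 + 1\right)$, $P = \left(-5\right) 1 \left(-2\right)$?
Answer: $28 + 6 i \sqrt{7} \approx 28.0 + 15.875 i$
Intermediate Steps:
$P = 10$ ($P = \left(-5\right) \left(-2\right) = 10$)
$I = 2$ ($I = 2 \left(1 + 10 \left(-1 + 1\right)\right) = 2 \left(1 + 10 \cdot 0\right) = 2 \left(1 + 0\right) = 2 \cdot 1 = 2$)
$28 + I \sqrt{-22 - 41} = 28 + 2 \sqrt{-22 - 41} = 28 + 2 \sqrt{-63} = 28 + 2 \cdot 3 i \sqrt{7} = 28 + 6 i \sqrt{7}$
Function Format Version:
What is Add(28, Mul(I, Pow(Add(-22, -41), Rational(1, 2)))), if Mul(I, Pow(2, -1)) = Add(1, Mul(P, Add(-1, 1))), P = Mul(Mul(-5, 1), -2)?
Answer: Add(28, Mul(6, I, Pow(7, Rational(1, 2)))) ≈ Add(28.000, Mul(15.875, I))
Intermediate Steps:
P = 10 (P = Mul(-5, -2) = 10)
I = 2 (I = Mul(2, Add(1, Mul(10, Add(-1, 1)))) = Mul(2, Add(1, Mul(10, 0))) = Mul(2, Add(1, 0)) = Mul(2, 1) = 2)
Add(28, Mul(I, Pow(Add(-22, -41), Rational(1, 2)))) = Add(28, Mul(2, Pow(Add(-22, -41), Rational(1, 2)))) = Add(28, Mul(2, Pow(-63, Rational(1, 2)))) = Add(28, Mul(2, Mul(3, I, Pow(7, Rational(1, 2))))) = Add(28, Mul(6, I, Pow(7, Rational(1, 2))))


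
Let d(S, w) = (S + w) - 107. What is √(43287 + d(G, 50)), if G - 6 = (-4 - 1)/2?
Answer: √172934/2 ≈ 207.93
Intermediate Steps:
G = 7/2 (G = 6 + (-4 - 1)/2 = 6 + (½)*(-5) = 6 - 5/2 = 7/2 ≈ 3.5000)
d(S, w) = -107 + S + w
√(43287 + d(G, 50)) = √(43287 + (-107 + 7/2 + 50)) = √(43287 - 107/2) = √(86467/2) = √172934/2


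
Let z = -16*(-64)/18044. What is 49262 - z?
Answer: 222220626/4511 ≈ 49262.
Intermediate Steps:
z = 256/4511 (z = 1024*(1/18044) = 256/4511 ≈ 0.056750)
49262 - z = 49262 - 1*256/4511 = 49262 - 256/4511 = 222220626/4511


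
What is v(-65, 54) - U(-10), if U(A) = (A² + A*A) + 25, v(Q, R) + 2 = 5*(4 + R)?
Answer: 63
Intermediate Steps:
v(Q, R) = 18 + 5*R (v(Q, R) = -2 + 5*(4 + R) = -2 + (20 + 5*R) = 18 + 5*R)
U(A) = 25 + 2*A² (U(A) = (A² + A²) + 25 = 2*A² + 25 = 25 + 2*A²)
v(-65, 54) - U(-10) = (18 + 5*54) - (25 + 2*(-10)²) = (18 + 270) - (25 + 2*100) = 288 - (25 + 200) = 288 - 1*225 = 288 - 225 = 63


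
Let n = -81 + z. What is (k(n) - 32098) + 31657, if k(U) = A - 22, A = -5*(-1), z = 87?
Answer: -458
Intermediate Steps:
A = 5
n = 6 (n = -81 + 87 = 6)
k(U) = -17 (k(U) = 5 - 22 = -17)
(k(n) - 32098) + 31657 = (-17 - 32098) + 31657 = -32115 + 31657 = -458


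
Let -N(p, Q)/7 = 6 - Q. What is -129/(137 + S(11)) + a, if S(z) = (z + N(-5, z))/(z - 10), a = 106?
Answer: 6423/61 ≈ 105.30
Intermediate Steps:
N(p, Q) = -42 + 7*Q (N(p, Q) = -7*(6 - Q) = -42 + 7*Q)
S(z) = (-42 + 8*z)/(-10 + z) (S(z) = (z + (-42 + 7*z))/(z - 10) = (-42 + 8*z)/(-10 + z))
-129/(137 + S(11)) + a = -129/(137 + 2*(-21 + 4*11)/(-10 + 11)) + 106 = -129/(137 + 2*(-21 + 44)/1) + 106 = -129/(137 + 2*1*23) + 106 = -129/(137 + 46) + 106 = -129/183 + 106 = -129*1/183 + 106 = -43/61 + 106 = 6423/61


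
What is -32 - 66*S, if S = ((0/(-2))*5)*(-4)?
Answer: -32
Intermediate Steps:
S = 0 (S = ((0*(-1/2))*5)*(-4) = (0*5)*(-4) = 0*(-4) = 0)
-32 - 66*S = -32 - 66*0 = -32 + 0 = -32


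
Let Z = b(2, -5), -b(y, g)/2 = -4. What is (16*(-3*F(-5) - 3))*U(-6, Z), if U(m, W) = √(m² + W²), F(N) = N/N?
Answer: -960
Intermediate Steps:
F(N) = 1
b(y, g) = 8 (b(y, g) = -2*(-4) = 8)
Z = 8
U(m, W) = √(W² + m²)
(16*(-3*F(-5) - 3))*U(-6, Z) = (16*(-3*1 - 3))*√(8² + (-6)²) = (16*(-3 - 3))*√(64 + 36) = (16*(-6))*√100 = -96*10 = -960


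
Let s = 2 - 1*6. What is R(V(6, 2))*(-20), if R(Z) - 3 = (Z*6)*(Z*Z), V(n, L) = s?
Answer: 7620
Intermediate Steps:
s = -4 (s = 2 - 6 = -4)
V(n, L) = -4
R(Z) = 3 + 6*Z³ (R(Z) = 3 + (Z*6)*(Z*Z) = 3 + (6*Z)*Z² = 3 + 6*Z³)
R(V(6, 2))*(-20) = (3 + 6*(-4)³)*(-20) = (3 + 6*(-64))*(-20) = (3 - 384)*(-20) = -381*(-20) = 7620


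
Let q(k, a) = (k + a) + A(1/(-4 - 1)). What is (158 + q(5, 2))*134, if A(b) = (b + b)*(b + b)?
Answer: 553286/25 ≈ 22131.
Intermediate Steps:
A(b) = 4*b² (A(b) = (2*b)*(2*b) = 4*b²)
q(k, a) = 4/25 + a + k (q(k, a) = (k + a) + 4*(1/(-4 - 1))² = (a + k) + 4*(1/(-5))² = (a + k) + 4*(-⅕)² = (a + k) + 4*(1/25) = (a + k) + 4/25 = 4/25 + a + k)
(158 + q(5, 2))*134 = (158 + (4/25 + 2 + 5))*134 = (158 + 179/25)*134 = (4129/25)*134 = 553286/25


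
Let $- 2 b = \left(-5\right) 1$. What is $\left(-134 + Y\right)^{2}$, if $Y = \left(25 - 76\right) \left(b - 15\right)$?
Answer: $\frac{1014049}{4} \approx 2.5351 \cdot 10^{5}$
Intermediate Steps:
$b = \frac{5}{2}$ ($b = - \frac{\left(-5\right) 1}{2} = \left(- \frac{1}{2}\right) \left(-5\right) = \frac{5}{2} \approx 2.5$)
$Y = \frac{1275}{2}$ ($Y = \left(25 - 76\right) \left(\frac{5}{2} - 15\right) = \left(-51\right) \left(- \frac{25}{2}\right) = \frac{1275}{2} \approx 637.5$)
$\left(-134 + Y\right)^{2} = \left(-134 + \frac{1275}{2}\right)^{2} = \left(\frac{1007}{2}\right)^{2} = \frac{1014049}{4}$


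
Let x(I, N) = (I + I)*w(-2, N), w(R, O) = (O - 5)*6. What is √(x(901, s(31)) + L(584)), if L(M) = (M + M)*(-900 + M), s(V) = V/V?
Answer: 4*I*√25771 ≈ 642.13*I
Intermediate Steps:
s(V) = 1
w(R, O) = -30 + 6*O (w(R, O) = (-5 + O)*6 = -30 + 6*O)
x(I, N) = 2*I*(-30 + 6*N) (x(I, N) = (I + I)*(-30 + 6*N) = (2*I)*(-30 + 6*N) = 2*I*(-30 + 6*N))
L(M) = 2*M*(-900 + M) (L(M) = (2*M)*(-900 + M) = 2*M*(-900 + M))
√(x(901, s(31)) + L(584)) = √(12*901*(-5 + 1) + 2*584*(-900 + 584)) = √(12*901*(-4) + 2*584*(-316)) = √(-43248 - 369088) = √(-412336) = 4*I*√25771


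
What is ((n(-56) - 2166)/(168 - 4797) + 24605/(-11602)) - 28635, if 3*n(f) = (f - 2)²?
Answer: -4613889879457/161116974 ≈ -28637.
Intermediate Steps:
n(f) = (-2 + f)²/3 (n(f) = (f - 2)²/3 = (-2 + f)²/3)
((n(-56) - 2166)/(168 - 4797) + 24605/(-11602)) - 28635 = (((-2 - 56)²/3 - 2166)/(168 - 4797) + 24605/(-11602)) - 28635 = (((⅓)*(-58)² - 2166)/(-4629) + 24605*(-1/11602)) - 28635 = (((⅓)*3364 - 2166)*(-1/4629) - 24605/11602) - 28635 = ((3364/3 - 2166)*(-1/4629) - 24605/11602) - 28635 = (-3134/3*(-1/4629) - 24605/11602) - 28635 = (3134/13887 - 24605/11602) - 28635 = -305328967/161116974 - 28635 = -4613889879457/161116974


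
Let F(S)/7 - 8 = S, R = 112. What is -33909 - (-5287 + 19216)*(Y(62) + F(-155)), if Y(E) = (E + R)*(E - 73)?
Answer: 40959138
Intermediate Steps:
F(S) = 56 + 7*S
Y(E) = (-73 + E)*(112 + E) (Y(E) = (E + 112)*(E - 73) = (112 + E)*(-73 + E) = (-73 + E)*(112 + E))
-33909 - (-5287 + 19216)*(Y(62) + F(-155)) = -33909 - (-5287 + 19216)*((-8176 + 62**2 + 39*62) + (56 + 7*(-155))) = -33909 - 13929*((-8176 + 3844 + 2418) + (56 - 1085)) = -33909 - 13929*(-1914 - 1029) = -33909 - 13929*(-2943) = -33909 - 1*(-40993047) = -33909 + 40993047 = 40959138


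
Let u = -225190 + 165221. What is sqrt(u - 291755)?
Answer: 2*I*sqrt(87931) ≈ 593.06*I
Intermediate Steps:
u = -59969
sqrt(u - 291755) = sqrt(-59969 - 291755) = sqrt(-351724) = 2*I*sqrt(87931)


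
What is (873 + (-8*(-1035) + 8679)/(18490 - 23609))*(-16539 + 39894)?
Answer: 103974778440/5119 ≈ 2.0312e+7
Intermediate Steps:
(873 + (-8*(-1035) + 8679)/(18490 - 23609))*(-16539 + 39894) = (873 + (8280 + 8679)/(-5119))*23355 = (873 + 16959*(-1/5119))*23355 = (873 - 16959/5119)*23355 = (4451928/5119)*23355 = 103974778440/5119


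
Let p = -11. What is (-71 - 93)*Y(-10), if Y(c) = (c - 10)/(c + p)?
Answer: -3280/21 ≈ -156.19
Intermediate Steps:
Y(c) = (-10 + c)/(-11 + c) (Y(c) = (c - 10)/(c - 11) = (-10 + c)/(-11 + c))
(-71 - 93)*Y(-10) = (-71 - 93)*((-10 - 10)/(-11 - 10)) = -164*(-20)/(-21) = -(-164)*(-20)/21 = -164*20/21 = -3280/21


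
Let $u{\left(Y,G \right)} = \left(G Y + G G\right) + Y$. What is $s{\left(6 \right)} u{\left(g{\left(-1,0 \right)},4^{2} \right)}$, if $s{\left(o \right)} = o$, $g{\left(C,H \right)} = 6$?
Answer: $2148$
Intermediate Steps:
$u{\left(Y,G \right)} = Y + G^{2} + G Y$ ($u{\left(Y,G \right)} = \left(G Y + G^{2}\right) + Y = \left(G^{2} + G Y\right) + Y = Y + G^{2} + G Y$)
$s{\left(6 \right)} u{\left(g{\left(-1,0 \right)},4^{2} \right)} = 6 \left(6 + \left(4^{2}\right)^{2} + 4^{2} \cdot 6\right) = 6 \left(6 + 16^{2} + 16 \cdot 6\right) = 6 \left(6 + 256 + 96\right) = 6 \cdot 358 = 2148$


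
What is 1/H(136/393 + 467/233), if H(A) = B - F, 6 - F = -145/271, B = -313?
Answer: -271/86594 ≈ -0.0031295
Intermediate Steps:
F = 1771/271 (F = 6 - (-145)/271 = 6 - 1*(-145/271) = 6 + 145/271 = 1771/271 ≈ 6.5351)
H(A) = -86594/271 (H(A) = -313 - 1*1771/271 = -313 - 1771/271 = -86594/271)
1/H(136/393 + 467/233) = 1/(-86594/271) = -271/86594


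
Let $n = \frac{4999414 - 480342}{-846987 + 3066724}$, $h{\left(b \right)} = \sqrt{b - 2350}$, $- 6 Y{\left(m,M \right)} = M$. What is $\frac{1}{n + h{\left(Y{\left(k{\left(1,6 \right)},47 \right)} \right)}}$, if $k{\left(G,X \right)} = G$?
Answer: $\frac{60186907944384}{69828088114140947} - \frac{4927232349169 i \sqrt{84882}}{69828088114140947} \approx 0.00086193 - 0.020558 i$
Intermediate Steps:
$Y{\left(m,M \right)} = - \frac{M}{6}$
$h{\left(b \right)} = \sqrt{-2350 + b}$
$n = \frac{4519072}{2219737} \approx 2.0359$
$\frac{1}{n + h{\left(Y{\left(k{\left(1,6 \right)},47 \right)} \right)}} = \frac{1}{\frac{4519072}{2219737} + \sqrt{-2350 - \frac{47}{6}}} = \frac{1}{\frac{4519072}{2219737} + \sqrt{- \frac{14147}{6}}} = \frac{1}{\frac{4519072}{2219737} + \frac{i \sqrt{84882}}{6}}$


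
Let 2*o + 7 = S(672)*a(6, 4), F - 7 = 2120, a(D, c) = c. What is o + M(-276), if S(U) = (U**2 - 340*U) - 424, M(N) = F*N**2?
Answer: 324943417/2 ≈ 1.6247e+8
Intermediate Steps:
F = 2127 (F = 7 + 2120 = 2127)
M(N) = 2127*N**2
S(U) = -424 + U**2 - 340*U
o = 890713/2 (o = -7/2 + ((-424 + 672**2 - 340*672)*4)/2 = -7/2 + ((-424 + 451584 - 228480)*4)/2 = -7/2 + (222680*4)/2 = -7/2 + (1/2)*890720 = -7/2 + 445360 = 890713/2 ≈ 4.4536e+5)
o + M(-276) = 890713/2 + 2127*(-276)**2 = 890713/2 + 2127*76176 = 890713/2 + 162026352 = 324943417/2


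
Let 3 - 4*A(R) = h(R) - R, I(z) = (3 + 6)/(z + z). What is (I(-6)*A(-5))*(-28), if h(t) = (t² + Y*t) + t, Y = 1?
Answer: -357/4 ≈ -89.250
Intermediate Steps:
I(z) = 9/(2*z) (I(z) = 9/((2*z)) = 9*(1/(2*z)) = 9/(2*z))
h(t) = t² + 2*t (h(t) = (t² + 1*t) + t = (t² + t) + t = (t + t²) + t = t² + 2*t)
A(R) = ¾ + R/4 - R*(2 + R)/4 (A(R) = ¾ - (R*(2 + R) - R)/4 = ¾ - (-R + R*(2 + R))/4 = ¾ + (R/4 - R*(2 + R)/4) = ¾ + R/4 - R*(2 + R)/4)
(I(-6)*A(-5))*(-28) = (((9/2)/(-6))*(¾ - ¼*(-5) - ¼*(-5)²))*(-28) = (((9/2)*(-⅙))*(¾ + 5/4 - ¼*25))*(-28) = -3*(¾ + 5/4 - 25/4)/4*(-28) = -¾*(-17/4)*(-28) = (51/16)*(-28) = -357/4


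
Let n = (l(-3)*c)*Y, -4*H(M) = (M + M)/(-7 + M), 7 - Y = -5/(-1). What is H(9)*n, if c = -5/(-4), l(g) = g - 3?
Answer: 135/4 ≈ 33.750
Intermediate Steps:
l(g) = -3 + g
c = 5/4 (c = -5*(-1/4) = 5/4 ≈ 1.2500)
Y = 2 (Y = 7 - (-5)/(-1) = 7 - (-5)*(-1) = 7 - 1*5 = 7 - 5 = 2)
H(M) = -M/(2*(-7 + M)) (H(M) = -(M + M)/(4*(-7 + M)) = -2*M/(4*(-7 + M)) = -M/(2*(-7 + M)))
n = -15 (n = ((-3 - 3)*(5/4))*2 = -6*5/4*2 = -15/2*2 = -15)
H(9)*n = -1*9/(-14 + 2*9)*(-15) = -1*9/(-14 + 18)*(-15) = -1*9/4*(-15) = -1*9*1/4*(-15) = -9/4*(-15) = 135/4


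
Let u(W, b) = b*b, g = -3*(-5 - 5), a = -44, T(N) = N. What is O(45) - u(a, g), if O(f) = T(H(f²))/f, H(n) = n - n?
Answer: -900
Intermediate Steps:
H(n) = 0
g = 30 (g = -3*(-10) = 30)
O(f) = 0 (O(f) = 0/f = 0)
u(W, b) = b²
O(45) - u(a, g) = 0 - 1*30² = 0 - 1*900 = 0 - 900 = -900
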